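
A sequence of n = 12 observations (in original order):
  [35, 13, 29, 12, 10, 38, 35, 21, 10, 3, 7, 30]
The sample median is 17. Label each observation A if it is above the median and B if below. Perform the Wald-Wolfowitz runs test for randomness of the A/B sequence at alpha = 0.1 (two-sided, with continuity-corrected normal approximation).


Step 1: Compute median = 17; label A = above, B = below.
Labels in order: ABABBAAABBBA  (n_A = 6, n_B = 6)
Step 2: Count runs R = 7.
Step 3: Under H0 (random ordering), E[R] = 2*n_A*n_B/(n_A+n_B) + 1 = 2*6*6/12 + 1 = 7.0000.
        Var[R] = 2*n_A*n_B*(2*n_A*n_B - n_A - n_B) / ((n_A+n_B)^2 * (n_A+n_B-1)) = 4320/1584 = 2.7273.
        SD[R] = 1.6514.
Step 4: R = E[R], so z = 0 with no continuity correction.
Step 5: Two-sided p-value via normal approximation = 2*(1 - Phi(|z|)) = 1.000000.
Step 6: alpha = 0.1. fail to reject H0.

R = 7, z = 0.0000, p = 1.000000, fail to reject H0.


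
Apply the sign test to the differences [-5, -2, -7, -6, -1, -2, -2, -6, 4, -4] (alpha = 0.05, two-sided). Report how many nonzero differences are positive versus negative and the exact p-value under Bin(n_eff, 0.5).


Step 1: Discard zero differences. Original n = 10; n_eff = number of nonzero differences = 10.
Nonzero differences (with sign): -5, -2, -7, -6, -1, -2, -2, -6, +4, -4
Step 2: Count signs: positive = 1, negative = 9.
Step 3: Under H0: P(positive) = 0.5, so the number of positives S ~ Bin(10, 0.5).
Step 4: Two-sided exact p-value = sum of Bin(10,0.5) probabilities at or below the observed probability = 0.021484.
Step 5: alpha = 0.05. reject H0.

n_eff = 10, pos = 1, neg = 9, p = 0.021484, reject H0.


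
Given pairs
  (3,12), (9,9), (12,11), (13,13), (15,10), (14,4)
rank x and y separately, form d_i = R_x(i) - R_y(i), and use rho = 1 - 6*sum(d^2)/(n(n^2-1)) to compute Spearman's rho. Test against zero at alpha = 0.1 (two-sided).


Step 1: Rank x and y separately (midranks; no ties here).
rank(x): 3->1, 9->2, 12->3, 13->4, 15->6, 14->5
rank(y): 12->5, 9->2, 11->4, 13->6, 10->3, 4->1
Step 2: d_i = R_x(i) - R_y(i); compute d_i^2.
  (1-5)^2=16, (2-2)^2=0, (3-4)^2=1, (4-6)^2=4, (6-3)^2=9, (5-1)^2=16
sum(d^2) = 46.
Step 3: rho = 1 - 6*46 / (6*(6^2 - 1)) = 1 - 276/210 = -0.314286.
Step 4: Under H0, t = rho * sqrt((n-2)/(1-rho^2)) = -0.6621 ~ t(4).
Step 5: Two-sided p-value from the t-distribution with 4 df = 0.544093.
Step 6: alpha = 0.1. fail to reject H0.

rho = -0.3143, p = 0.544093, fail to reject H0 at alpha = 0.1.


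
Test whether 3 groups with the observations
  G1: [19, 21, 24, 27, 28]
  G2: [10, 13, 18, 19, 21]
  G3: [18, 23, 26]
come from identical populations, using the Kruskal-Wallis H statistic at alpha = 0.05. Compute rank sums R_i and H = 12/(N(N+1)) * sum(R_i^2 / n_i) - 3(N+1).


Step 1: Combine all N = 13 observations and assign midranks.
sorted (value, group, rank): (10,G2,1), (13,G2,2), (18,G2,3.5), (18,G3,3.5), (19,G1,5.5), (19,G2,5.5), (21,G1,7.5), (21,G2,7.5), (23,G3,9), (24,G1,10), (26,G3,11), (27,G1,12), (28,G1,13)
Step 2: Sum ranks within each group.
R_1 = 48 (n_1 = 5)
R_2 = 19.5 (n_2 = 5)
R_3 = 23.5 (n_3 = 3)
Step 3: H = 12/(N(N+1)) * sum(R_i^2/n_i) - 3(N+1)
     = 12/(13*14) * (48^2/5 + 19.5^2/5 + 23.5^2/3) - 3*14
     = 0.065934 * 720.933 - 42
     = 5.534066.
Step 4: Ties present; correction factor C = 1 - 18/(13^3 - 13) = 0.991758. Corrected H = 5.534066 / 0.991758 = 5.580055.
Step 5: Under H0, H ~ chi^2(2); p-value = 0.061420.
Step 6: alpha = 0.05. fail to reject H0.

H = 5.5801, df = 2, p = 0.061420, fail to reject H0.


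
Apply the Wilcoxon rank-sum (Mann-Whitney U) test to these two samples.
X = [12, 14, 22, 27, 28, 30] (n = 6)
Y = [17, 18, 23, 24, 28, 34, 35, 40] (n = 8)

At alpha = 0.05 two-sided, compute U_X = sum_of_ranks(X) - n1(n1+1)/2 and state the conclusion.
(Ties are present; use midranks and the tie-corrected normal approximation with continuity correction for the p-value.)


Step 1: Combine and sort all 14 observations; assign midranks.
sorted (value, group): (12,X), (14,X), (17,Y), (18,Y), (22,X), (23,Y), (24,Y), (27,X), (28,X), (28,Y), (30,X), (34,Y), (35,Y), (40,Y)
ranks: 12->1, 14->2, 17->3, 18->4, 22->5, 23->6, 24->7, 27->8, 28->9.5, 28->9.5, 30->11, 34->12, 35->13, 40->14
Step 2: Rank sum for X: R1 = 1 + 2 + 5 + 8 + 9.5 + 11 = 36.5.
Step 3: U_X = R1 - n1(n1+1)/2 = 36.5 - 6*7/2 = 36.5 - 21 = 15.5.
       U_Y = n1*n2 - U_X = 48 - 15.5 = 32.5.
Step 4: Ties are present, so use the tie-corrected normal approximation (with continuity correction) for the p-value.
Step 5: p-value = 0.301168; compare to alpha = 0.05. fail to reject H0.

U_X = 15.5, p = 0.301168, fail to reject H0 at alpha = 0.05.


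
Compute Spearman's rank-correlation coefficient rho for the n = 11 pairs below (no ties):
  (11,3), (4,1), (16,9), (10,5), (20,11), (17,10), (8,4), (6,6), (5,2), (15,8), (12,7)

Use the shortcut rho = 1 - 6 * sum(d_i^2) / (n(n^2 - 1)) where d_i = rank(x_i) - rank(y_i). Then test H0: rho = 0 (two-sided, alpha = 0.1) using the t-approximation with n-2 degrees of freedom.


Step 1: Rank x and y separately (midranks; no ties here).
rank(x): 11->6, 4->1, 16->9, 10->5, 20->11, 17->10, 8->4, 6->3, 5->2, 15->8, 12->7
rank(y): 3->3, 1->1, 9->9, 5->5, 11->11, 10->10, 4->4, 6->6, 2->2, 8->8, 7->7
Step 2: d_i = R_x(i) - R_y(i); compute d_i^2.
  (6-3)^2=9, (1-1)^2=0, (9-9)^2=0, (5-5)^2=0, (11-11)^2=0, (10-10)^2=0, (4-4)^2=0, (3-6)^2=9, (2-2)^2=0, (8-8)^2=0, (7-7)^2=0
sum(d^2) = 18.
Step 3: rho = 1 - 6*18 / (11*(11^2 - 1)) = 1 - 108/1320 = 0.918182.
Step 4: Under H0, t = rho * sqrt((n-2)/(1-rho^2)) = 6.9531 ~ t(9).
Step 5: Two-sided p-value from the t-distribution with 9 df = 0.000067.
Step 6: alpha = 0.1. reject H0.

rho = 0.9182, p = 0.000067, reject H0 at alpha = 0.1.


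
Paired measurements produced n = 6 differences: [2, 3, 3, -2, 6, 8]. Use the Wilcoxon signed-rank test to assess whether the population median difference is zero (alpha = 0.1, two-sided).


Step 1: Drop any zero differences (none here) and take |d_i|.
|d| = [2, 3, 3, 2, 6, 8]
Step 2: Midrank |d_i| (ties get averaged ranks).
ranks: |2|->1.5, |3|->3.5, |3|->3.5, |2|->1.5, |6|->5, |8|->6
Step 3: Attach original signs; sum ranks with positive sign and with negative sign.
W+ = 1.5 + 3.5 + 3.5 + 5 + 6 = 19.5
W- = 1.5 = 1.5
(Check: W+ + W- = 21 should equal n(n+1)/2 = 21.)
Step 4: Test statistic W = min(W+, W-) = 1.5.
Step 5: Ties in |d|, so use the tie-corrected normal approximation.
        E[W] = n(n+1)/4 = 6*7/4 = 10.5.
        Tie groups: |d|=2 (t=2), |d|=3 (t=2); sum(t^3 - t) = 12.
        Var[W] = n(n+1)(2n+1)/24 - sum(t^3-t)/48 = 546/24 - 12/48 = 22.5.
        z = (W - E[W]) / sqrt(Var[W]) = (1.5 - 10.5) / 4.7434 = -1.8974.
        Two-sided p = 2*Phi(z) = 0.057780.
Step 6: alpha = 0.1. reject H0.

W+ = 19.5, W- = 1.5, W = min = 1.5, p = 0.057780, reject H0.


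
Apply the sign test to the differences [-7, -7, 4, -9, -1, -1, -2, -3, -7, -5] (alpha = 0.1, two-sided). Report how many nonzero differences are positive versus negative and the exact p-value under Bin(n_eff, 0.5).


Step 1: Discard zero differences. Original n = 10; n_eff = number of nonzero differences = 10.
Nonzero differences (with sign): -7, -7, +4, -9, -1, -1, -2, -3, -7, -5
Step 2: Count signs: positive = 1, negative = 9.
Step 3: Under H0: P(positive) = 0.5, so the number of positives S ~ Bin(10, 0.5).
Step 4: Two-sided exact p-value = sum of Bin(10,0.5) probabilities at or below the observed probability = 0.021484.
Step 5: alpha = 0.1. reject H0.

n_eff = 10, pos = 1, neg = 9, p = 0.021484, reject H0.


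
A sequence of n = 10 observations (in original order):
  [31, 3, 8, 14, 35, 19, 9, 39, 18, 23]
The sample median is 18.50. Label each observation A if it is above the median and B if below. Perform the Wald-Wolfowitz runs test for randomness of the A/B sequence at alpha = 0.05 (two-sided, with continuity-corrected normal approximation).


Step 1: Compute median = 18.50; label A = above, B = below.
Labels in order: ABBBAABABA  (n_A = 5, n_B = 5)
Step 2: Count runs R = 7.
Step 3: Under H0 (random ordering), E[R] = 2*n_A*n_B/(n_A+n_B) + 1 = 2*5*5/10 + 1 = 6.0000.
        Var[R] = 2*n_A*n_B*(2*n_A*n_B - n_A - n_B) / ((n_A+n_B)^2 * (n_A+n_B-1)) = 2000/900 = 2.2222.
        SD[R] = 1.4907.
Step 4: Continuity-corrected z = (R - 0.5 - E[R]) / SD[R] = (7 - 0.5 - 6.0000) / 1.4907 = 0.3354.
Step 5: Two-sided p-value via normal approximation = 2*(1 - Phi(|z|)) = 0.737316.
Step 6: alpha = 0.05. fail to reject H0.

R = 7, z = 0.3354, p = 0.737316, fail to reject H0.


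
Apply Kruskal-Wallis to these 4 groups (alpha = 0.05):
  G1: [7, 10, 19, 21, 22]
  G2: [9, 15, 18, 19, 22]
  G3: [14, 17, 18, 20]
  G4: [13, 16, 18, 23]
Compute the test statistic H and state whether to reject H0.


Step 1: Combine all N = 18 observations and assign midranks.
sorted (value, group, rank): (7,G1,1), (9,G2,2), (10,G1,3), (13,G4,4), (14,G3,5), (15,G2,6), (16,G4,7), (17,G3,8), (18,G2,10), (18,G3,10), (18,G4,10), (19,G1,12.5), (19,G2,12.5), (20,G3,14), (21,G1,15), (22,G1,16.5), (22,G2,16.5), (23,G4,18)
Step 2: Sum ranks within each group.
R_1 = 48 (n_1 = 5)
R_2 = 47 (n_2 = 5)
R_3 = 37 (n_3 = 4)
R_4 = 39 (n_4 = 4)
Step 3: H = 12/(N(N+1)) * sum(R_i^2/n_i) - 3(N+1)
     = 12/(18*19) * (48^2/5 + 47^2/5 + 37^2/4 + 39^2/4) - 3*19
     = 0.035088 * 1625.1 - 57
     = 0.021053.
Step 4: Ties present; correction factor C = 1 - 36/(18^3 - 18) = 0.993808. Corrected H = 0.021053 / 0.993808 = 0.021184.
Step 5: Under H0, H ~ chi^2(3); p-value = 0.999185.
Step 6: alpha = 0.05. fail to reject H0.

H = 0.0212, df = 3, p = 0.999185, fail to reject H0.


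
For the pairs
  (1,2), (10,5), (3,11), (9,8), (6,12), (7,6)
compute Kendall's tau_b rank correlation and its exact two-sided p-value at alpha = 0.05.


Step 1: Enumerate the 15 unordered pairs (i,j) with i<j and classify each by sign(x_j-x_i) * sign(y_j-y_i).
  (1,2):dx=+9,dy=+3->C; (1,3):dx=+2,dy=+9->C; (1,4):dx=+8,dy=+6->C; (1,5):dx=+5,dy=+10->C
  (1,6):dx=+6,dy=+4->C; (2,3):dx=-7,dy=+6->D; (2,4):dx=-1,dy=+3->D; (2,5):dx=-4,dy=+7->D
  (2,6):dx=-3,dy=+1->D; (3,4):dx=+6,dy=-3->D; (3,5):dx=+3,dy=+1->C; (3,6):dx=+4,dy=-5->D
  (4,5):dx=-3,dy=+4->D; (4,6):dx=-2,dy=-2->C; (5,6):dx=+1,dy=-6->D
Step 2: C = 7, D = 8, total pairs = 15.
Step 3: tau = (C - D)/(n(n-1)/2) = (7 - 8)/15 = -0.066667.
Step 4: Exact two-sided p-value (enumerate n! = 720 permutations of y under H0): p = 1.000000.
Step 5: alpha = 0.05. fail to reject H0.

tau_b = -0.0667 (C=7, D=8), p = 1.000000, fail to reject H0.


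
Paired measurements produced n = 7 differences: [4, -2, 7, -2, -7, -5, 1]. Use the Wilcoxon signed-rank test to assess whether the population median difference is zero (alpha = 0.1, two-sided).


Step 1: Drop any zero differences (none here) and take |d_i|.
|d| = [4, 2, 7, 2, 7, 5, 1]
Step 2: Midrank |d_i| (ties get averaged ranks).
ranks: |4|->4, |2|->2.5, |7|->6.5, |2|->2.5, |7|->6.5, |5|->5, |1|->1
Step 3: Attach original signs; sum ranks with positive sign and with negative sign.
W+ = 4 + 6.5 + 1 = 11.5
W- = 2.5 + 2.5 + 6.5 + 5 = 16.5
(Check: W+ + W- = 28 should equal n(n+1)/2 = 28.)
Step 4: Test statistic W = min(W+, W-) = 11.5.
Step 5: Ties in |d|, so use the tie-corrected normal approximation.
        E[W] = n(n+1)/4 = 7*8/4 = 14.
        Tie groups: |d|=2 (t=2), |d|=7 (t=2); sum(t^3 - t) = 12.
        Var[W] = n(n+1)(2n+1)/24 - sum(t^3-t)/48 = 840/24 - 12/48 = 34.75.
        z = (W - E[W]) / sqrt(Var[W]) = (11.5 - 14) / 5.8949 = -0.4241.
        Two-sided p = 2*Phi(z) = 0.671497.
Step 6: alpha = 0.1. fail to reject H0.

W+ = 11.5, W- = 16.5, W = min = 11.5, p = 0.671497, fail to reject H0.


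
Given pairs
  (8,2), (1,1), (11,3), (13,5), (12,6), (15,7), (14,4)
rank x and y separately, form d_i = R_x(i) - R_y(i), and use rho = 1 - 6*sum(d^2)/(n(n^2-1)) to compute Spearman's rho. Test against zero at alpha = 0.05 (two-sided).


Step 1: Rank x and y separately (midranks; no ties here).
rank(x): 8->2, 1->1, 11->3, 13->5, 12->4, 15->7, 14->6
rank(y): 2->2, 1->1, 3->3, 5->5, 6->6, 7->7, 4->4
Step 2: d_i = R_x(i) - R_y(i); compute d_i^2.
  (2-2)^2=0, (1-1)^2=0, (3-3)^2=0, (5-5)^2=0, (4-6)^2=4, (7-7)^2=0, (6-4)^2=4
sum(d^2) = 8.
Step 3: rho = 1 - 6*8 / (7*(7^2 - 1)) = 1 - 48/336 = 0.857143.
Step 4: Under H0, t = rho * sqrt((n-2)/(1-rho^2)) = 3.7210 ~ t(5).
Step 5: Two-sided p-value from the t-distribution with 5 df = 0.013697.
Step 6: alpha = 0.05. reject H0.

rho = 0.8571, p = 0.013697, reject H0 at alpha = 0.05.


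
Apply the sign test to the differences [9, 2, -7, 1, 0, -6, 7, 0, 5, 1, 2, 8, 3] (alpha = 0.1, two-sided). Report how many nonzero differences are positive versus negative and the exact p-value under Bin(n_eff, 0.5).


Step 1: Discard zero differences. Original n = 13; n_eff = number of nonzero differences = 11.
Nonzero differences (with sign): +9, +2, -7, +1, -6, +7, +5, +1, +2, +8, +3
Step 2: Count signs: positive = 9, negative = 2.
Step 3: Under H0: P(positive) = 0.5, so the number of positives S ~ Bin(11, 0.5).
Step 4: Two-sided exact p-value = sum of Bin(11,0.5) probabilities at or below the observed probability = 0.065430.
Step 5: alpha = 0.1. reject H0.

n_eff = 11, pos = 9, neg = 2, p = 0.065430, reject H0.


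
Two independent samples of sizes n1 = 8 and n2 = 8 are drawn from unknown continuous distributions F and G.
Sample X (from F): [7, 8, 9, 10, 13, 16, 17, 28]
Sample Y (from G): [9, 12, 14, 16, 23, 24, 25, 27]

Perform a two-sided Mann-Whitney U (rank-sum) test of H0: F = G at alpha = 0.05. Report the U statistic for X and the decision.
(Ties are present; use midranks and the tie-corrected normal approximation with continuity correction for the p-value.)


Step 1: Combine and sort all 16 observations; assign midranks.
sorted (value, group): (7,X), (8,X), (9,X), (9,Y), (10,X), (12,Y), (13,X), (14,Y), (16,X), (16,Y), (17,X), (23,Y), (24,Y), (25,Y), (27,Y), (28,X)
ranks: 7->1, 8->2, 9->3.5, 9->3.5, 10->5, 12->6, 13->7, 14->8, 16->9.5, 16->9.5, 17->11, 23->12, 24->13, 25->14, 27->15, 28->16
Step 2: Rank sum for X: R1 = 1 + 2 + 3.5 + 5 + 7 + 9.5 + 11 + 16 = 55.
Step 3: U_X = R1 - n1(n1+1)/2 = 55 - 8*9/2 = 55 - 36 = 19.
       U_Y = n1*n2 - U_X = 64 - 19 = 45.
Step 4: Ties are present, so use the tie-corrected normal approximation (with continuity correction) for the p-value.
Step 5: p-value = 0.188612; compare to alpha = 0.05. fail to reject H0.

U_X = 19, p = 0.188612, fail to reject H0 at alpha = 0.05.


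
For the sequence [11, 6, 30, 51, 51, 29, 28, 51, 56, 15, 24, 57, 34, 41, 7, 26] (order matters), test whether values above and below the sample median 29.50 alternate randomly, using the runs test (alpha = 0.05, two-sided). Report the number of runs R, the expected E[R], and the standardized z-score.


Step 1: Compute median = 29.50; label A = above, B = below.
Labels in order: BBAAABBAABBAAABB  (n_A = 8, n_B = 8)
Step 2: Count runs R = 7.
Step 3: Under H0 (random ordering), E[R] = 2*n_A*n_B/(n_A+n_B) + 1 = 2*8*8/16 + 1 = 9.0000.
        Var[R] = 2*n_A*n_B*(2*n_A*n_B - n_A - n_B) / ((n_A+n_B)^2 * (n_A+n_B-1)) = 14336/3840 = 3.7333.
        SD[R] = 1.9322.
Step 4: Continuity-corrected z = (R + 0.5 - E[R]) / SD[R] = (7 + 0.5 - 9.0000) / 1.9322 = -0.7763.
Step 5: Two-sided p-value via normal approximation = 2*(1 - Phi(|z|)) = 0.437558.
Step 6: alpha = 0.05. fail to reject H0.

R = 7, z = -0.7763, p = 0.437558, fail to reject H0.


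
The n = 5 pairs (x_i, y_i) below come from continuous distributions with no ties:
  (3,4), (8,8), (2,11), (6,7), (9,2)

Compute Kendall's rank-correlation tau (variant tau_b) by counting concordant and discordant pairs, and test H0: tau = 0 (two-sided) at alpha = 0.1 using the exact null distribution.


Step 1: Enumerate the 10 unordered pairs (i,j) with i<j and classify each by sign(x_j-x_i) * sign(y_j-y_i).
  (1,2):dx=+5,dy=+4->C; (1,3):dx=-1,dy=+7->D; (1,4):dx=+3,dy=+3->C; (1,5):dx=+6,dy=-2->D
  (2,3):dx=-6,dy=+3->D; (2,4):dx=-2,dy=-1->C; (2,5):dx=+1,dy=-6->D; (3,4):dx=+4,dy=-4->D
  (3,5):dx=+7,dy=-9->D; (4,5):dx=+3,dy=-5->D
Step 2: C = 3, D = 7, total pairs = 10.
Step 3: tau = (C - D)/(n(n-1)/2) = (3 - 7)/10 = -0.400000.
Step 4: Exact two-sided p-value (enumerate n! = 120 permutations of y under H0): p = 0.483333.
Step 5: alpha = 0.1. fail to reject H0.

tau_b = -0.4000 (C=3, D=7), p = 0.483333, fail to reject H0.


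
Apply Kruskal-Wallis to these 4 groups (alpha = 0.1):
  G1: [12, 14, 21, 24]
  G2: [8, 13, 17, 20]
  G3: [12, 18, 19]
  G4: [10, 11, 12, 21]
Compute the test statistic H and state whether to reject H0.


Step 1: Combine all N = 15 observations and assign midranks.
sorted (value, group, rank): (8,G2,1), (10,G4,2), (11,G4,3), (12,G1,5), (12,G3,5), (12,G4,5), (13,G2,7), (14,G1,8), (17,G2,9), (18,G3,10), (19,G3,11), (20,G2,12), (21,G1,13.5), (21,G4,13.5), (24,G1,15)
Step 2: Sum ranks within each group.
R_1 = 41.5 (n_1 = 4)
R_2 = 29 (n_2 = 4)
R_3 = 26 (n_3 = 3)
R_4 = 23.5 (n_4 = 4)
Step 3: H = 12/(N(N+1)) * sum(R_i^2/n_i) - 3(N+1)
     = 12/(15*16) * (41.5^2/4 + 29^2/4 + 26^2/3 + 23.5^2/4) - 3*16
     = 0.050000 * 1004.21 - 48
     = 2.210417.
Step 4: Ties present; correction factor C = 1 - 30/(15^3 - 15) = 0.991071. Corrected H = 2.210417 / 0.991071 = 2.230330.
Step 5: Under H0, H ~ chi^2(3); p-value = 0.525999.
Step 6: alpha = 0.1. fail to reject H0.

H = 2.2303, df = 3, p = 0.525999, fail to reject H0.


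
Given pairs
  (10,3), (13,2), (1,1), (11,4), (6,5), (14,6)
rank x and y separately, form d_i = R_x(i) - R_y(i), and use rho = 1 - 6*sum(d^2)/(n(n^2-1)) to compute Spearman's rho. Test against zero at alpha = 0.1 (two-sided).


Step 1: Rank x and y separately (midranks; no ties here).
rank(x): 10->3, 13->5, 1->1, 11->4, 6->2, 14->6
rank(y): 3->3, 2->2, 1->1, 4->4, 5->5, 6->6
Step 2: d_i = R_x(i) - R_y(i); compute d_i^2.
  (3-3)^2=0, (5-2)^2=9, (1-1)^2=0, (4-4)^2=0, (2-5)^2=9, (6-6)^2=0
sum(d^2) = 18.
Step 3: rho = 1 - 6*18 / (6*(6^2 - 1)) = 1 - 108/210 = 0.485714.
Step 4: Under H0, t = rho * sqrt((n-2)/(1-rho^2)) = 1.1113 ~ t(4).
Step 5: Two-sided p-value from the t-distribution with 4 df = 0.328723.
Step 6: alpha = 0.1. fail to reject H0.

rho = 0.4857, p = 0.328723, fail to reject H0 at alpha = 0.1.


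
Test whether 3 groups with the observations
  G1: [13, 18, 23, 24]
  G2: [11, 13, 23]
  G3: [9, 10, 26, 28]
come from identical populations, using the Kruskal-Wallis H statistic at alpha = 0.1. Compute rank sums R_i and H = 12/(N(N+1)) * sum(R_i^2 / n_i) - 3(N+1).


Step 1: Combine all N = 11 observations and assign midranks.
sorted (value, group, rank): (9,G3,1), (10,G3,2), (11,G2,3), (13,G1,4.5), (13,G2,4.5), (18,G1,6), (23,G1,7.5), (23,G2,7.5), (24,G1,9), (26,G3,10), (28,G3,11)
Step 2: Sum ranks within each group.
R_1 = 27 (n_1 = 4)
R_2 = 15 (n_2 = 3)
R_3 = 24 (n_3 = 4)
Step 3: H = 12/(N(N+1)) * sum(R_i^2/n_i) - 3(N+1)
     = 12/(11*12) * (27^2/4 + 15^2/3 + 24^2/4) - 3*12
     = 0.090909 * 401.25 - 36
     = 0.477273.
Step 4: Ties present; correction factor C = 1 - 12/(11^3 - 11) = 0.990909. Corrected H = 0.477273 / 0.990909 = 0.481651.
Step 5: Under H0, H ~ chi^2(2); p-value = 0.785979.
Step 6: alpha = 0.1. fail to reject H0.

H = 0.4817, df = 2, p = 0.785979, fail to reject H0.


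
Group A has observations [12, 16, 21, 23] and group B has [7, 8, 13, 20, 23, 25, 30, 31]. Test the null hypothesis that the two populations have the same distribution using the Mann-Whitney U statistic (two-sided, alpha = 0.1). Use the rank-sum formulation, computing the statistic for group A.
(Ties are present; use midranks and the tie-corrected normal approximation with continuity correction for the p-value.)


Step 1: Combine and sort all 12 observations; assign midranks.
sorted (value, group): (7,Y), (8,Y), (12,X), (13,Y), (16,X), (20,Y), (21,X), (23,X), (23,Y), (25,Y), (30,Y), (31,Y)
ranks: 7->1, 8->2, 12->3, 13->4, 16->5, 20->6, 21->7, 23->8.5, 23->8.5, 25->10, 30->11, 31->12
Step 2: Rank sum for X: R1 = 3 + 5 + 7 + 8.5 = 23.5.
Step 3: U_X = R1 - n1(n1+1)/2 = 23.5 - 4*5/2 = 23.5 - 10 = 13.5.
       U_Y = n1*n2 - U_X = 32 - 13.5 = 18.5.
Step 4: Ties are present, so use the tie-corrected normal approximation (with continuity correction) for the p-value.
Step 5: p-value = 0.733647; compare to alpha = 0.1. fail to reject H0.

U_X = 13.5, p = 0.733647, fail to reject H0 at alpha = 0.1.


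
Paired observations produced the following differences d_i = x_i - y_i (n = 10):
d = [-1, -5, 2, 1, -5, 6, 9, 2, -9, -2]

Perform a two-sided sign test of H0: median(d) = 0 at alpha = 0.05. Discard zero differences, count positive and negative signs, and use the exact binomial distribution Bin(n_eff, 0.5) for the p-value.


Step 1: Discard zero differences. Original n = 10; n_eff = number of nonzero differences = 10.
Nonzero differences (with sign): -1, -5, +2, +1, -5, +6, +9, +2, -9, -2
Step 2: Count signs: positive = 5, negative = 5.
Step 3: Under H0: P(positive) = 0.5, so the number of positives S ~ Bin(10, 0.5).
Step 4: Two-sided exact p-value = sum of Bin(10,0.5) probabilities at or below the observed probability = 1.000000.
Step 5: alpha = 0.05. fail to reject H0.

n_eff = 10, pos = 5, neg = 5, p = 1.000000, fail to reject H0.


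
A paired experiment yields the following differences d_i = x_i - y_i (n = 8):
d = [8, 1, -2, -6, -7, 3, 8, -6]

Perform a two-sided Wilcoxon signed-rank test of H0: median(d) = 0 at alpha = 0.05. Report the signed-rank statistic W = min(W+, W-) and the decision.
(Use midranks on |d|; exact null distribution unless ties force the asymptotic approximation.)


Step 1: Drop any zero differences (none here) and take |d_i|.
|d| = [8, 1, 2, 6, 7, 3, 8, 6]
Step 2: Midrank |d_i| (ties get averaged ranks).
ranks: |8|->7.5, |1|->1, |2|->2, |6|->4.5, |7|->6, |3|->3, |8|->7.5, |6|->4.5
Step 3: Attach original signs; sum ranks with positive sign and with negative sign.
W+ = 7.5 + 1 + 3 + 7.5 = 19
W- = 2 + 4.5 + 6 + 4.5 = 17
(Check: W+ + W- = 36 should equal n(n+1)/2 = 36.)
Step 4: Test statistic W = min(W+, W-) = 17.
Step 5: Ties in |d|, so use the tie-corrected normal approximation.
        E[W] = n(n+1)/4 = 8*9/4 = 18.
        Tie groups: |d|=6 (t=2), |d|=8 (t=2); sum(t^3 - t) = 12.
        Var[W] = n(n+1)(2n+1)/24 - sum(t^3-t)/48 = 1224/24 - 12/48 = 50.75.
        z = (W - E[W]) / sqrt(Var[W]) = (17 - 18) / 7.1239 = -0.1404.
        Two-sided p = 2*Phi(z) = 0.888366.
Step 6: alpha = 0.05. fail to reject H0.

W+ = 19, W- = 17, W = min = 17, p = 0.888366, fail to reject H0.


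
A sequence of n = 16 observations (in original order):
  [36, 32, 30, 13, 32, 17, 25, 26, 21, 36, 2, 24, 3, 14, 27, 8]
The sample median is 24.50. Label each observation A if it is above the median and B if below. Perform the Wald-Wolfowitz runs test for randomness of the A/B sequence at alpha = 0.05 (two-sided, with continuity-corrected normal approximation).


Step 1: Compute median = 24.50; label A = above, B = below.
Labels in order: AAABABAABABBBBAB  (n_A = 8, n_B = 8)
Step 2: Count runs R = 10.
Step 3: Under H0 (random ordering), E[R] = 2*n_A*n_B/(n_A+n_B) + 1 = 2*8*8/16 + 1 = 9.0000.
        Var[R] = 2*n_A*n_B*(2*n_A*n_B - n_A - n_B) / ((n_A+n_B)^2 * (n_A+n_B-1)) = 14336/3840 = 3.7333.
        SD[R] = 1.9322.
Step 4: Continuity-corrected z = (R - 0.5 - E[R]) / SD[R] = (10 - 0.5 - 9.0000) / 1.9322 = 0.2588.
Step 5: Two-sided p-value via normal approximation = 2*(1 - Phi(|z|)) = 0.795809.
Step 6: alpha = 0.05. fail to reject H0.

R = 10, z = 0.2588, p = 0.795809, fail to reject H0.


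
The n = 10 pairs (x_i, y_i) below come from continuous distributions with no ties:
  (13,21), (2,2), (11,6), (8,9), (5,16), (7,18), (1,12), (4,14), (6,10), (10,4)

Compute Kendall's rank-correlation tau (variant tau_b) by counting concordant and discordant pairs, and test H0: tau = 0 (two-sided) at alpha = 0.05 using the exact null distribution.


Step 1: Enumerate the 45 unordered pairs (i,j) with i<j and classify each by sign(x_j-x_i) * sign(y_j-y_i).
  (1,2):dx=-11,dy=-19->C; (1,3):dx=-2,dy=-15->C; (1,4):dx=-5,dy=-12->C; (1,5):dx=-8,dy=-5->C
  (1,6):dx=-6,dy=-3->C; (1,7):dx=-12,dy=-9->C; (1,8):dx=-9,dy=-7->C; (1,9):dx=-7,dy=-11->C
  (1,10):dx=-3,dy=-17->C; (2,3):dx=+9,dy=+4->C; (2,4):dx=+6,dy=+7->C; (2,5):dx=+3,dy=+14->C
  (2,6):dx=+5,dy=+16->C; (2,7):dx=-1,dy=+10->D; (2,8):dx=+2,dy=+12->C; (2,9):dx=+4,dy=+8->C
  (2,10):dx=+8,dy=+2->C; (3,4):dx=-3,dy=+3->D; (3,5):dx=-6,dy=+10->D; (3,6):dx=-4,dy=+12->D
  (3,7):dx=-10,dy=+6->D; (3,8):dx=-7,dy=+8->D; (3,9):dx=-5,dy=+4->D; (3,10):dx=-1,dy=-2->C
  (4,5):dx=-3,dy=+7->D; (4,6):dx=-1,dy=+9->D; (4,7):dx=-7,dy=+3->D; (4,8):dx=-4,dy=+5->D
  (4,9):dx=-2,dy=+1->D; (4,10):dx=+2,dy=-5->D; (5,6):dx=+2,dy=+2->C; (5,7):dx=-4,dy=-4->C
  (5,8):dx=-1,dy=-2->C; (5,9):dx=+1,dy=-6->D; (5,10):dx=+5,dy=-12->D; (6,7):dx=-6,dy=-6->C
  (6,8):dx=-3,dy=-4->C; (6,9):dx=-1,dy=-8->C; (6,10):dx=+3,dy=-14->D; (7,8):dx=+3,dy=+2->C
  (7,9):dx=+5,dy=-2->D; (7,10):dx=+9,dy=-8->D; (8,9):dx=+2,dy=-4->D; (8,10):dx=+6,dy=-10->D
  (9,10):dx=+4,dy=-6->D
Step 2: C = 24, D = 21, total pairs = 45.
Step 3: tau = (C - D)/(n(n-1)/2) = (24 - 21)/45 = 0.066667.
Step 4: Exact two-sided p-value (enumerate n! = 3628800 permutations of y under H0): p = 0.861801.
Step 5: alpha = 0.05. fail to reject H0.

tau_b = 0.0667 (C=24, D=21), p = 0.861801, fail to reject H0.


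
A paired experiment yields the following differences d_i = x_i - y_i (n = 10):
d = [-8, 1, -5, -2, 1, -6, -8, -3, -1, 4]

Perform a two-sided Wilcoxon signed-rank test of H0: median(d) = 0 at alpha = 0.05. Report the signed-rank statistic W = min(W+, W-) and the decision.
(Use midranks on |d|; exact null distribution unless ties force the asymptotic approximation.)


Step 1: Drop any zero differences (none here) and take |d_i|.
|d| = [8, 1, 5, 2, 1, 6, 8, 3, 1, 4]
Step 2: Midrank |d_i| (ties get averaged ranks).
ranks: |8|->9.5, |1|->2, |5|->7, |2|->4, |1|->2, |6|->8, |8|->9.5, |3|->5, |1|->2, |4|->6
Step 3: Attach original signs; sum ranks with positive sign and with negative sign.
W+ = 2 + 2 + 6 = 10
W- = 9.5 + 7 + 4 + 8 + 9.5 + 5 + 2 = 45
(Check: W+ + W- = 55 should equal n(n+1)/2 = 55.)
Step 4: Test statistic W = min(W+, W-) = 10.
Step 5: Ties in |d|, so use the tie-corrected normal approximation.
        E[W] = n(n+1)/4 = 10*11/4 = 27.5.
        Tie groups: |d|=1 (t=3), |d|=8 (t=2); sum(t^3 - t) = 30.
        Var[W] = n(n+1)(2n+1)/24 - sum(t^3-t)/48 = 2310/24 - 30/48 = 95.625.
        z = (W - E[W]) / sqrt(Var[W]) = (10 - 27.5) / 9.7788 = -1.7896.
        Two-sided p = 2*Phi(z) = 0.073521.
Step 6: alpha = 0.05. fail to reject H0.

W+ = 10, W- = 45, W = min = 10, p = 0.073521, fail to reject H0.


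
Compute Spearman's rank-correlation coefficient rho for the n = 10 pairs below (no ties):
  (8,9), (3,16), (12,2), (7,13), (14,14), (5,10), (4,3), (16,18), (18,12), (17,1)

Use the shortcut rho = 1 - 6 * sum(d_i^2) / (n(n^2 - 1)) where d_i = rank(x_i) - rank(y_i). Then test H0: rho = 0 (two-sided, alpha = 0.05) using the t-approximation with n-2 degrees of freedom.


Step 1: Rank x and y separately (midranks; no ties here).
rank(x): 8->5, 3->1, 12->6, 7->4, 14->7, 5->3, 4->2, 16->8, 18->10, 17->9
rank(y): 9->4, 16->9, 2->2, 13->7, 14->8, 10->5, 3->3, 18->10, 12->6, 1->1
Step 2: d_i = R_x(i) - R_y(i); compute d_i^2.
  (5-4)^2=1, (1-9)^2=64, (6-2)^2=16, (4-7)^2=9, (7-8)^2=1, (3-5)^2=4, (2-3)^2=1, (8-10)^2=4, (10-6)^2=16, (9-1)^2=64
sum(d^2) = 180.
Step 3: rho = 1 - 6*180 / (10*(10^2 - 1)) = 1 - 1080/990 = -0.090909.
Step 4: Under H0, t = rho * sqrt((n-2)/(1-rho^2)) = -0.2582 ~ t(8).
Step 5: Two-sided p-value from the t-distribution with 8 df = 0.802772.
Step 6: alpha = 0.05. fail to reject H0.

rho = -0.0909, p = 0.802772, fail to reject H0 at alpha = 0.05.


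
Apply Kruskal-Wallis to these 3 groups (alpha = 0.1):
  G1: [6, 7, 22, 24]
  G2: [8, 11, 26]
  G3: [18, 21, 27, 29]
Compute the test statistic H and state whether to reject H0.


Step 1: Combine all N = 11 observations and assign midranks.
sorted (value, group, rank): (6,G1,1), (7,G1,2), (8,G2,3), (11,G2,4), (18,G3,5), (21,G3,6), (22,G1,7), (24,G1,8), (26,G2,9), (27,G3,10), (29,G3,11)
Step 2: Sum ranks within each group.
R_1 = 18 (n_1 = 4)
R_2 = 16 (n_2 = 3)
R_3 = 32 (n_3 = 4)
Step 3: H = 12/(N(N+1)) * sum(R_i^2/n_i) - 3(N+1)
     = 12/(11*12) * (18^2/4 + 16^2/3 + 32^2/4) - 3*12
     = 0.090909 * 422.333 - 36
     = 2.393939.
Step 4: No ties, so H is used without correction.
Step 5: Under H0, H ~ chi^2(2); p-value = 0.302108.
Step 6: alpha = 0.1. fail to reject H0.

H = 2.3939, df = 2, p = 0.302108, fail to reject H0.


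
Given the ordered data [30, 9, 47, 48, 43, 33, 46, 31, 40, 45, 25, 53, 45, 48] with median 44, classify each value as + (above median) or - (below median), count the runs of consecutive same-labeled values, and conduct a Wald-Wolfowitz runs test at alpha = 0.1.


Step 1: Compute median = 44; label A = above, B = below.
Labels in order: BBAABBABBABAAA  (n_A = 7, n_B = 7)
Step 2: Count runs R = 8.
Step 3: Under H0 (random ordering), E[R] = 2*n_A*n_B/(n_A+n_B) + 1 = 2*7*7/14 + 1 = 8.0000.
        Var[R] = 2*n_A*n_B*(2*n_A*n_B - n_A - n_B) / ((n_A+n_B)^2 * (n_A+n_B-1)) = 8232/2548 = 3.2308.
        SD[R] = 1.7974.
Step 4: R = E[R], so z = 0 with no continuity correction.
Step 5: Two-sided p-value via normal approximation = 2*(1 - Phi(|z|)) = 1.000000.
Step 6: alpha = 0.1. fail to reject H0.

R = 8, z = 0.0000, p = 1.000000, fail to reject H0.


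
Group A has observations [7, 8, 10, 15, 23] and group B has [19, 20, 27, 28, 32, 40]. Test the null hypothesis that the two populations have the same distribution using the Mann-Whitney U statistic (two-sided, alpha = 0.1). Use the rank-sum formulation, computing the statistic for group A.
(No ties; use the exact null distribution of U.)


Step 1: Combine and sort all 11 observations; assign midranks.
sorted (value, group): (7,X), (8,X), (10,X), (15,X), (19,Y), (20,Y), (23,X), (27,Y), (28,Y), (32,Y), (40,Y)
ranks: 7->1, 8->2, 10->3, 15->4, 19->5, 20->6, 23->7, 27->8, 28->9, 32->10, 40->11
Step 2: Rank sum for X: R1 = 1 + 2 + 3 + 4 + 7 = 17.
Step 3: U_X = R1 - n1(n1+1)/2 = 17 - 5*6/2 = 17 - 15 = 2.
       U_Y = n1*n2 - U_X = 30 - 2 = 28.
Step 4: No ties, so the exact null distribution of U (based on enumerating the C(11,5) = 462 equally likely rank assignments) gives the two-sided p-value.
Step 5: p-value = 0.017316; compare to alpha = 0.1. reject H0.

U_X = 2, p = 0.017316, reject H0 at alpha = 0.1.


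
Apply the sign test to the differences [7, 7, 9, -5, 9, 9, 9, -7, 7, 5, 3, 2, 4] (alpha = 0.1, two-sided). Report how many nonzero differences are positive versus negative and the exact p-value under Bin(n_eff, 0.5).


Step 1: Discard zero differences. Original n = 13; n_eff = number of nonzero differences = 13.
Nonzero differences (with sign): +7, +7, +9, -5, +9, +9, +9, -7, +7, +5, +3, +2, +4
Step 2: Count signs: positive = 11, negative = 2.
Step 3: Under H0: P(positive) = 0.5, so the number of positives S ~ Bin(13, 0.5).
Step 4: Two-sided exact p-value = sum of Bin(13,0.5) probabilities at or below the observed probability = 0.022461.
Step 5: alpha = 0.1. reject H0.

n_eff = 13, pos = 11, neg = 2, p = 0.022461, reject H0.


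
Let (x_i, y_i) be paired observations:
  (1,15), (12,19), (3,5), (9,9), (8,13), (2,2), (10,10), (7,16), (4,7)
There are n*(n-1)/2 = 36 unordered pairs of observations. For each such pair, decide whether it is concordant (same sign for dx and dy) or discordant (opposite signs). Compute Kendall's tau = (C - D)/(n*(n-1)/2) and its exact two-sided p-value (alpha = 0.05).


Step 1: Enumerate the 36 unordered pairs (i,j) with i<j and classify each by sign(x_j-x_i) * sign(y_j-y_i).
  (1,2):dx=+11,dy=+4->C; (1,3):dx=+2,dy=-10->D; (1,4):dx=+8,dy=-6->D; (1,5):dx=+7,dy=-2->D
  (1,6):dx=+1,dy=-13->D; (1,7):dx=+9,dy=-5->D; (1,8):dx=+6,dy=+1->C; (1,9):dx=+3,dy=-8->D
  (2,3):dx=-9,dy=-14->C; (2,4):dx=-3,dy=-10->C; (2,5):dx=-4,dy=-6->C; (2,6):dx=-10,dy=-17->C
  (2,7):dx=-2,dy=-9->C; (2,8):dx=-5,dy=-3->C; (2,9):dx=-8,dy=-12->C; (3,4):dx=+6,dy=+4->C
  (3,5):dx=+5,dy=+8->C; (3,6):dx=-1,dy=-3->C; (3,7):dx=+7,dy=+5->C; (3,8):dx=+4,dy=+11->C
  (3,9):dx=+1,dy=+2->C; (4,5):dx=-1,dy=+4->D; (4,6):dx=-7,dy=-7->C; (4,7):dx=+1,dy=+1->C
  (4,8):dx=-2,dy=+7->D; (4,9):dx=-5,dy=-2->C; (5,6):dx=-6,dy=-11->C; (5,7):dx=+2,dy=-3->D
  (5,8):dx=-1,dy=+3->D; (5,9):dx=-4,dy=-6->C; (6,7):dx=+8,dy=+8->C; (6,8):dx=+5,dy=+14->C
  (6,9):dx=+2,dy=+5->C; (7,8):dx=-3,dy=+6->D; (7,9):dx=-6,dy=-3->C; (8,9):dx=-3,dy=-9->C
Step 2: C = 25, D = 11, total pairs = 36.
Step 3: tau = (C - D)/(n(n-1)/2) = (25 - 11)/36 = 0.388889.
Step 4: Exact two-sided p-value (enumerate n! = 362880 permutations of y under H0): p = 0.180181.
Step 5: alpha = 0.05. fail to reject H0.

tau_b = 0.3889 (C=25, D=11), p = 0.180181, fail to reject H0.


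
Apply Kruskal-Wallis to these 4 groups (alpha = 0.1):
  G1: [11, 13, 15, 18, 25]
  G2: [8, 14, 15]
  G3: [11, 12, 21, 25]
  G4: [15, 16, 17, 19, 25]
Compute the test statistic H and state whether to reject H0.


Step 1: Combine all N = 17 observations and assign midranks.
sorted (value, group, rank): (8,G2,1), (11,G1,2.5), (11,G3,2.5), (12,G3,4), (13,G1,5), (14,G2,6), (15,G1,8), (15,G2,8), (15,G4,8), (16,G4,10), (17,G4,11), (18,G1,12), (19,G4,13), (21,G3,14), (25,G1,16), (25,G3,16), (25,G4,16)
Step 2: Sum ranks within each group.
R_1 = 43.5 (n_1 = 5)
R_2 = 15 (n_2 = 3)
R_3 = 36.5 (n_3 = 4)
R_4 = 58 (n_4 = 5)
Step 3: H = 12/(N(N+1)) * sum(R_i^2/n_i) - 3(N+1)
     = 12/(17*18) * (43.5^2/5 + 15^2/3 + 36.5^2/4 + 58^2/5) - 3*18
     = 0.039216 * 1459.31 - 54
     = 3.227941.
Step 4: Ties present; correction factor C = 1 - 54/(17^3 - 17) = 0.988971. Corrected H = 3.227941 / 0.988971 = 3.263941.
Step 5: Under H0, H ~ chi^2(3); p-value = 0.352693.
Step 6: alpha = 0.1. fail to reject H0.

H = 3.2639, df = 3, p = 0.352693, fail to reject H0.


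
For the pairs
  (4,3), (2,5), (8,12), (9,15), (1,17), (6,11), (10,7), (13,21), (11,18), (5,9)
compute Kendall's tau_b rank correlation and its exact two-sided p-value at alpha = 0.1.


Step 1: Enumerate the 45 unordered pairs (i,j) with i<j and classify each by sign(x_j-x_i) * sign(y_j-y_i).
  (1,2):dx=-2,dy=+2->D; (1,3):dx=+4,dy=+9->C; (1,4):dx=+5,dy=+12->C; (1,5):dx=-3,dy=+14->D
  (1,6):dx=+2,dy=+8->C; (1,7):dx=+6,dy=+4->C; (1,8):dx=+9,dy=+18->C; (1,9):dx=+7,dy=+15->C
  (1,10):dx=+1,dy=+6->C; (2,3):dx=+6,dy=+7->C; (2,4):dx=+7,dy=+10->C; (2,5):dx=-1,dy=+12->D
  (2,6):dx=+4,dy=+6->C; (2,7):dx=+8,dy=+2->C; (2,8):dx=+11,dy=+16->C; (2,9):dx=+9,dy=+13->C
  (2,10):dx=+3,dy=+4->C; (3,4):dx=+1,dy=+3->C; (3,5):dx=-7,dy=+5->D; (3,6):dx=-2,dy=-1->C
  (3,7):dx=+2,dy=-5->D; (3,8):dx=+5,dy=+9->C; (3,9):dx=+3,dy=+6->C; (3,10):dx=-3,dy=-3->C
  (4,5):dx=-8,dy=+2->D; (4,6):dx=-3,dy=-4->C; (4,7):dx=+1,dy=-8->D; (4,8):dx=+4,dy=+6->C
  (4,9):dx=+2,dy=+3->C; (4,10):dx=-4,dy=-6->C; (5,6):dx=+5,dy=-6->D; (5,7):dx=+9,dy=-10->D
  (5,8):dx=+12,dy=+4->C; (5,9):dx=+10,dy=+1->C; (5,10):dx=+4,dy=-8->D; (6,7):dx=+4,dy=-4->D
  (6,8):dx=+7,dy=+10->C; (6,9):dx=+5,dy=+7->C; (6,10):dx=-1,dy=-2->C; (7,8):dx=+3,dy=+14->C
  (7,9):dx=+1,dy=+11->C; (7,10):dx=-5,dy=+2->D; (8,9):dx=-2,dy=-3->C; (8,10):dx=-8,dy=-12->C
  (9,10):dx=-6,dy=-9->C
Step 2: C = 33, D = 12, total pairs = 45.
Step 3: tau = (C - D)/(n(n-1)/2) = (33 - 12)/45 = 0.466667.
Step 4: Exact two-sided p-value (enumerate n! = 3628800 permutations of y under H0): p = 0.072550.
Step 5: alpha = 0.1. reject H0.

tau_b = 0.4667 (C=33, D=12), p = 0.072550, reject H0.


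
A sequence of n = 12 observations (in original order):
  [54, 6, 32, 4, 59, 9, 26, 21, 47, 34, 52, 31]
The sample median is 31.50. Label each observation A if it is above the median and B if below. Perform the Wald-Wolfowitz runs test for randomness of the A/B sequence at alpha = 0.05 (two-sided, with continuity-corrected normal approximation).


Step 1: Compute median = 31.50; label A = above, B = below.
Labels in order: ABABABBBAAAB  (n_A = 6, n_B = 6)
Step 2: Count runs R = 8.
Step 3: Under H0 (random ordering), E[R] = 2*n_A*n_B/(n_A+n_B) + 1 = 2*6*6/12 + 1 = 7.0000.
        Var[R] = 2*n_A*n_B*(2*n_A*n_B - n_A - n_B) / ((n_A+n_B)^2 * (n_A+n_B-1)) = 4320/1584 = 2.7273.
        SD[R] = 1.6514.
Step 4: Continuity-corrected z = (R - 0.5 - E[R]) / SD[R] = (8 - 0.5 - 7.0000) / 1.6514 = 0.3028.
Step 5: Two-sided p-value via normal approximation = 2*(1 - Phi(|z|)) = 0.762069.
Step 6: alpha = 0.05. fail to reject H0.

R = 8, z = 0.3028, p = 0.762069, fail to reject H0.


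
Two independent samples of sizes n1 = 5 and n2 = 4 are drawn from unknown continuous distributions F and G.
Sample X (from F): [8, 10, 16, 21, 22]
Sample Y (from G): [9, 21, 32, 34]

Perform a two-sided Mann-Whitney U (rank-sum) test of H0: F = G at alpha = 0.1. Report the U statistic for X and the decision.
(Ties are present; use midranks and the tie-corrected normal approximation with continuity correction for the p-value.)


Step 1: Combine and sort all 9 observations; assign midranks.
sorted (value, group): (8,X), (9,Y), (10,X), (16,X), (21,X), (21,Y), (22,X), (32,Y), (34,Y)
ranks: 8->1, 9->2, 10->3, 16->4, 21->5.5, 21->5.5, 22->7, 32->8, 34->9
Step 2: Rank sum for X: R1 = 1 + 3 + 4 + 5.5 + 7 = 20.5.
Step 3: U_X = R1 - n1(n1+1)/2 = 20.5 - 5*6/2 = 20.5 - 15 = 5.5.
       U_Y = n1*n2 - U_X = 20 - 5.5 = 14.5.
Step 4: Ties are present, so use the tie-corrected normal approximation (with continuity correction) for the p-value.
Step 5: p-value = 0.325163; compare to alpha = 0.1. fail to reject H0.

U_X = 5.5, p = 0.325163, fail to reject H0 at alpha = 0.1.


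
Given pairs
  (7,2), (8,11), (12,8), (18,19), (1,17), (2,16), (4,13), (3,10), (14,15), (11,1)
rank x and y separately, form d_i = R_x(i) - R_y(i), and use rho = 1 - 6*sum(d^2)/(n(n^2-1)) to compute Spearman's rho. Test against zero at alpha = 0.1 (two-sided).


Step 1: Rank x and y separately (midranks; no ties here).
rank(x): 7->5, 8->6, 12->8, 18->10, 1->1, 2->2, 4->4, 3->3, 14->9, 11->7
rank(y): 2->2, 11->5, 8->3, 19->10, 17->9, 16->8, 13->6, 10->4, 15->7, 1->1
Step 2: d_i = R_x(i) - R_y(i); compute d_i^2.
  (5-2)^2=9, (6-5)^2=1, (8-3)^2=25, (10-10)^2=0, (1-9)^2=64, (2-8)^2=36, (4-6)^2=4, (3-4)^2=1, (9-7)^2=4, (7-1)^2=36
sum(d^2) = 180.
Step 3: rho = 1 - 6*180 / (10*(10^2 - 1)) = 1 - 1080/990 = -0.090909.
Step 4: Under H0, t = rho * sqrt((n-2)/(1-rho^2)) = -0.2582 ~ t(8).
Step 5: Two-sided p-value from the t-distribution with 8 df = 0.802772.
Step 6: alpha = 0.1. fail to reject H0.

rho = -0.0909, p = 0.802772, fail to reject H0 at alpha = 0.1.


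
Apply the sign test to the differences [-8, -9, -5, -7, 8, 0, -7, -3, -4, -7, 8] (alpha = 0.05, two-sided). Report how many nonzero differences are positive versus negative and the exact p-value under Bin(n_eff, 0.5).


Step 1: Discard zero differences. Original n = 11; n_eff = number of nonzero differences = 10.
Nonzero differences (with sign): -8, -9, -5, -7, +8, -7, -3, -4, -7, +8
Step 2: Count signs: positive = 2, negative = 8.
Step 3: Under H0: P(positive) = 0.5, so the number of positives S ~ Bin(10, 0.5).
Step 4: Two-sided exact p-value = sum of Bin(10,0.5) probabilities at or below the observed probability = 0.109375.
Step 5: alpha = 0.05. fail to reject H0.

n_eff = 10, pos = 2, neg = 8, p = 0.109375, fail to reject H0.


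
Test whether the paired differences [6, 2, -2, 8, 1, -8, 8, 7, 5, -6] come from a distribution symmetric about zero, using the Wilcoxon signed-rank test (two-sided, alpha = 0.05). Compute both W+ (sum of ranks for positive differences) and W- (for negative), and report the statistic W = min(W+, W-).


Step 1: Drop any zero differences (none here) and take |d_i|.
|d| = [6, 2, 2, 8, 1, 8, 8, 7, 5, 6]
Step 2: Midrank |d_i| (ties get averaged ranks).
ranks: |6|->5.5, |2|->2.5, |2|->2.5, |8|->9, |1|->1, |8|->9, |8|->9, |7|->7, |5|->4, |6|->5.5
Step 3: Attach original signs; sum ranks with positive sign and with negative sign.
W+ = 5.5 + 2.5 + 9 + 1 + 9 + 7 + 4 = 38
W- = 2.5 + 9 + 5.5 = 17
(Check: W+ + W- = 55 should equal n(n+1)/2 = 55.)
Step 4: Test statistic W = min(W+, W-) = 17.
Step 5: Ties in |d|, so use the tie-corrected normal approximation.
        E[W] = n(n+1)/4 = 10*11/4 = 27.5.
        Tie groups: |d|=2 (t=2), |d|=6 (t=2), |d|=8 (t=3); sum(t^3 - t) = 36.
        Var[W] = n(n+1)(2n+1)/24 - sum(t^3-t)/48 = 2310/24 - 36/48 = 95.5.
        z = (W - E[W]) / sqrt(Var[W]) = (17 - 27.5) / 9.7724 = -1.0745.
        Two-sided p = 2*Phi(z) = 0.282619.
Step 6: alpha = 0.05. fail to reject H0.

W+ = 38, W- = 17, W = min = 17, p = 0.282619, fail to reject H0.


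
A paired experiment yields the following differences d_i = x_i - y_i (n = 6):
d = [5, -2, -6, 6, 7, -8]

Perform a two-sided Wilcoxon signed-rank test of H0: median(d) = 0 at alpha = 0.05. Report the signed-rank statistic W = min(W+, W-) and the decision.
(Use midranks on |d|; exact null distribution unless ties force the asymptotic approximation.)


Step 1: Drop any zero differences (none here) and take |d_i|.
|d| = [5, 2, 6, 6, 7, 8]
Step 2: Midrank |d_i| (ties get averaged ranks).
ranks: |5|->2, |2|->1, |6|->3.5, |6|->3.5, |7|->5, |8|->6
Step 3: Attach original signs; sum ranks with positive sign and with negative sign.
W+ = 2 + 3.5 + 5 = 10.5
W- = 1 + 3.5 + 6 = 10.5
(Check: W+ + W- = 21 should equal n(n+1)/2 = 21.)
Step 4: Test statistic W = min(W+, W-) = 10.5.
Step 5: Ties in |d|, so use the tie-corrected normal approximation.
        E[W] = n(n+1)/4 = 6*7/4 = 10.5.
        Tie groups: |d|=6 (t=2); sum(t^3 - t) = 6.
        Var[W] = n(n+1)(2n+1)/24 - sum(t^3-t)/48 = 546/24 - 6/48 = 22.625.
        z = (W - E[W]) / sqrt(Var[W]) = (10.5 - 10.5) / 4.7566 = 0.0000.
        Two-sided p = 2*Phi(z) = 1.000000.
Step 6: alpha = 0.05. fail to reject H0.

W+ = 10.5, W- = 10.5, W = min = 10.5, p = 1.000000, fail to reject H0.
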